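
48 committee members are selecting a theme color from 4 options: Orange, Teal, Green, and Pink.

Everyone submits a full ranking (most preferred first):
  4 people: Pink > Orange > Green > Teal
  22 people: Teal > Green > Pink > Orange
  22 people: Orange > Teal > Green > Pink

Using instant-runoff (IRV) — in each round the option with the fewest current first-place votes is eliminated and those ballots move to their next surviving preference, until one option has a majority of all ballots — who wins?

Round 1: Orange 22, Teal 22, Green 0, Pink 4. Green eliminated.
Round 2: Orange 22, Teal 22, Pink 4. Pink eliminated.
Round 3: Orange 26, Teal 22. Orange has a majority (≥25).

Orange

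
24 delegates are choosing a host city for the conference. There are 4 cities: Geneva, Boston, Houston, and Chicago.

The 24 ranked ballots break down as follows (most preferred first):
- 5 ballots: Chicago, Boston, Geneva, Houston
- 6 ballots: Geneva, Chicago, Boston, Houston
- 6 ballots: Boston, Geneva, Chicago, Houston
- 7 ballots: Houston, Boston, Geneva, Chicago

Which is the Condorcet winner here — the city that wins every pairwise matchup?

Boston

Boston vs Geneva: 18–6
Boston vs Houston: 17–7
Boston vs Chicago: 13–11
Boston beats every other city.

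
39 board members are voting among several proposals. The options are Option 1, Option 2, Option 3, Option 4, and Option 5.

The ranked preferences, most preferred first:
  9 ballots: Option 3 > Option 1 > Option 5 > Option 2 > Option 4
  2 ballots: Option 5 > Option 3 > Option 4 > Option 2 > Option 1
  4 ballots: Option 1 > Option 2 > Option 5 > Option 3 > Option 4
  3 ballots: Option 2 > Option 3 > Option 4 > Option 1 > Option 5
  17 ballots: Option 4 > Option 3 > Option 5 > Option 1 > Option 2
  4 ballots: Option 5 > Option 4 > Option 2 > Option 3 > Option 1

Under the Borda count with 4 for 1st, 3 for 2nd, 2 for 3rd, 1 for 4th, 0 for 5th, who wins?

Option 3

Option 1: 9×3 + 2×0 + 4×4 + 3×1 + 17×1 + 4×0 = 63
Option 2: 9×1 + 2×1 + 4×3 + 3×4 + 17×0 + 4×2 = 43
Option 3: 9×4 + 2×3 + 4×1 + 3×3 + 17×3 + 4×1 = 110
Option 4: 9×0 + 2×2 + 4×0 + 3×2 + 17×4 + 4×3 = 90
Option 5: 9×2 + 2×4 + 4×2 + 3×0 + 17×2 + 4×4 = 84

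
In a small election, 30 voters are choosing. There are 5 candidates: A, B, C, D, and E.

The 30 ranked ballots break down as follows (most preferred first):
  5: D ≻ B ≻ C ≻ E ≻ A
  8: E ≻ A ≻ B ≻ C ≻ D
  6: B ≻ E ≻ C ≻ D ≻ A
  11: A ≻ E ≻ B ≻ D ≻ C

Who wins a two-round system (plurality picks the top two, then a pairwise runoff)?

Round 1 first-place votes: A 11, B 6, C 0, D 5, E 8. A and E advance.
Runoff: A is ranked above E on 11 ballots, E above A on 19.

E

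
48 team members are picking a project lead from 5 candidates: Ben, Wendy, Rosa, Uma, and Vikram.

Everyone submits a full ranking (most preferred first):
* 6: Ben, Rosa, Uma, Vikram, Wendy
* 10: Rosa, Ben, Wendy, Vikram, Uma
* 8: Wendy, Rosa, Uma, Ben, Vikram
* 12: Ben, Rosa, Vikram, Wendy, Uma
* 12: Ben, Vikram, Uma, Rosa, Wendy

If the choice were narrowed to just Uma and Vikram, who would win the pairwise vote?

Uma is ranked above Vikram on 14 ballots; Vikram above Uma on 34.

Vikram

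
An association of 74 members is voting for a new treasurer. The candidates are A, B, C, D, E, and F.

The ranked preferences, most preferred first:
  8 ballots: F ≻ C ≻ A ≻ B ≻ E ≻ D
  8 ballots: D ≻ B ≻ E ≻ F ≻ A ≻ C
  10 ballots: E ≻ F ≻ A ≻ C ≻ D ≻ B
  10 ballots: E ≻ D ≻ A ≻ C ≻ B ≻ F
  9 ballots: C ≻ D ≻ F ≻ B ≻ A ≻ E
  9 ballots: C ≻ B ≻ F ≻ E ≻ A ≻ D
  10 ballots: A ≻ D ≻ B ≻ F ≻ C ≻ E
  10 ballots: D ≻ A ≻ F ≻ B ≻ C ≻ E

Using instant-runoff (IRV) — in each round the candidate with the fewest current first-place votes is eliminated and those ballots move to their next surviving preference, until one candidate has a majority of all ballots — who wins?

D

Round 1: A 10, B 0, C 18, D 18, E 20, F 8. B eliminated.
Round 2: A 10, C 18, D 18, E 20, F 8. F eliminated.
Round 3: A 10, C 26, D 18, E 20. A eliminated.
Round 4: C 26, D 28, E 20. E eliminated.
Round 5: C 36, D 38. D has a majority (≥38).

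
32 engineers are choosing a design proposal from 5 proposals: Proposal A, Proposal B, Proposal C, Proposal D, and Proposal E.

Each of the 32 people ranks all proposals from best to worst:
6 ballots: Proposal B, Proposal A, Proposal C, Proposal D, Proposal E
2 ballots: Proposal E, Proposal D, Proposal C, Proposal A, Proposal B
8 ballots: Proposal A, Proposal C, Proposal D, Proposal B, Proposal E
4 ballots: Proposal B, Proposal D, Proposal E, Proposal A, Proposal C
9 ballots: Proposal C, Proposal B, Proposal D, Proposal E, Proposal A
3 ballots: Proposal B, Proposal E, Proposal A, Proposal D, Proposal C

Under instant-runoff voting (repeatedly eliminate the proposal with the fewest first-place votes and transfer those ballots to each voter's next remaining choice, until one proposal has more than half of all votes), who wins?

Round 1: Proposal A 8, Proposal B 13, Proposal C 9, Proposal D 0, Proposal E 2. Proposal D eliminated.
Round 2: Proposal A 8, Proposal B 13, Proposal C 9, Proposal E 2. Proposal E eliminated.
Round 3: Proposal A 8, Proposal B 13, Proposal C 11. Proposal A eliminated.
Round 4: Proposal B 13, Proposal C 19. Proposal C has a majority (≥17).

Proposal C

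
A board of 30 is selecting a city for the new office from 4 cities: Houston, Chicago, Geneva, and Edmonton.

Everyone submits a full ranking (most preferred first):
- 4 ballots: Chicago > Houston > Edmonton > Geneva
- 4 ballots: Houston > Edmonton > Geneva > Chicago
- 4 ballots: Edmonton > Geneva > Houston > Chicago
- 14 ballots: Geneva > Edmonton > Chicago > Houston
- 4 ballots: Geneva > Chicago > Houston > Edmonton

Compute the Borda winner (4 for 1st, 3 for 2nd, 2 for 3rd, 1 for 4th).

Houston: 4×3 + 4×4 + 4×2 + 14×1 + 4×2 = 58
Chicago: 4×4 + 4×1 + 4×1 + 14×2 + 4×3 = 64
Geneva: 4×1 + 4×2 + 4×3 + 14×4 + 4×4 = 96
Edmonton: 4×2 + 4×3 + 4×4 + 14×3 + 4×1 = 82

Geneva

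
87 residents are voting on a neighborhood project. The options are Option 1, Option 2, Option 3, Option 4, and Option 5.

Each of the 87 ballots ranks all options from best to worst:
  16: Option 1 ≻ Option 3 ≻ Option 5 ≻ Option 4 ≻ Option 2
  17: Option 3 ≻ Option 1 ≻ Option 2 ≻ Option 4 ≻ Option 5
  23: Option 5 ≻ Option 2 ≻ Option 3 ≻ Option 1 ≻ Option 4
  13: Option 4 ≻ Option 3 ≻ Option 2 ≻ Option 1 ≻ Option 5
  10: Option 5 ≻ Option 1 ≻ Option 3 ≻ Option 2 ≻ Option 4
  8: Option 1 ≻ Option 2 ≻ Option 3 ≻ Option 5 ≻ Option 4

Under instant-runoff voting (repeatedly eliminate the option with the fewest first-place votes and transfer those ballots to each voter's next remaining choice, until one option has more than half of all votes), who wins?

Option 3

Round 1: Option 1 24, Option 2 0, Option 3 17, Option 4 13, Option 5 33. Option 2 eliminated.
Round 2: Option 1 24, Option 3 17, Option 4 13, Option 5 33. Option 4 eliminated.
Round 3: Option 1 24, Option 3 30, Option 5 33. Option 1 eliminated.
Round 4: Option 3 54, Option 5 33. Option 3 has a majority (≥44).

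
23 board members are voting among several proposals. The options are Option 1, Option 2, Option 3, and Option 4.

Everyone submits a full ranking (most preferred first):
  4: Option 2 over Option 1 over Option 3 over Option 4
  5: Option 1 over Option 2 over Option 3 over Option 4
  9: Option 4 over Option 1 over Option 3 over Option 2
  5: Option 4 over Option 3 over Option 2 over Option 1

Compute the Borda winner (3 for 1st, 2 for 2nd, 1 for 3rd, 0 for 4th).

Option 4

Option 1: 4×2 + 5×3 + 9×2 + 5×0 = 41
Option 2: 4×3 + 5×2 + 9×0 + 5×1 = 27
Option 3: 4×1 + 5×1 + 9×1 + 5×2 = 28
Option 4: 4×0 + 5×0 + 9×3 + 5×3 = 42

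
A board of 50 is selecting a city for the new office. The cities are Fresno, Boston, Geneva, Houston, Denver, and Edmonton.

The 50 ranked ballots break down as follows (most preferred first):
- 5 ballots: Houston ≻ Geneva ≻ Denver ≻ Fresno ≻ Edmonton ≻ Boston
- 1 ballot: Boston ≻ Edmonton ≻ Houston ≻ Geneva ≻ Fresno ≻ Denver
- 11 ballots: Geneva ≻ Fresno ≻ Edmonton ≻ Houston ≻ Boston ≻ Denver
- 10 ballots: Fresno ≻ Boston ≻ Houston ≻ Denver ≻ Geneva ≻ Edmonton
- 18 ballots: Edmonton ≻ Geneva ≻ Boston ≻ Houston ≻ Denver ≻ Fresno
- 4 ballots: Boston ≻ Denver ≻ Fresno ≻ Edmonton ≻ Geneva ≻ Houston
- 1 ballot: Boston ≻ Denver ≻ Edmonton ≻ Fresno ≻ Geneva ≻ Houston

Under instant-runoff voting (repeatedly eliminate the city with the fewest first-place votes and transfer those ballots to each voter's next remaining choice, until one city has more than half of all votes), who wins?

Round 1: Fresno 10, Boston 6, Geneva 11, Houston 5, Denver 0, Edmonton 18. Denver eliminated.
Round 2: Fresno 10, Boston 6, Geneva 11, Houston 5, Edmonton 18. Houston eliminated.
Round 3: Fresno 10, Boston 6, Geneva 16, Edmonton 18. Boston eliminated.
Round 4: Fresno 14, Geneva 16, Edmonton 20. Fresno eliminated.
Round 5: Geneva 26, Edmonton 24. Geneva has a majority (≥26).

Geneva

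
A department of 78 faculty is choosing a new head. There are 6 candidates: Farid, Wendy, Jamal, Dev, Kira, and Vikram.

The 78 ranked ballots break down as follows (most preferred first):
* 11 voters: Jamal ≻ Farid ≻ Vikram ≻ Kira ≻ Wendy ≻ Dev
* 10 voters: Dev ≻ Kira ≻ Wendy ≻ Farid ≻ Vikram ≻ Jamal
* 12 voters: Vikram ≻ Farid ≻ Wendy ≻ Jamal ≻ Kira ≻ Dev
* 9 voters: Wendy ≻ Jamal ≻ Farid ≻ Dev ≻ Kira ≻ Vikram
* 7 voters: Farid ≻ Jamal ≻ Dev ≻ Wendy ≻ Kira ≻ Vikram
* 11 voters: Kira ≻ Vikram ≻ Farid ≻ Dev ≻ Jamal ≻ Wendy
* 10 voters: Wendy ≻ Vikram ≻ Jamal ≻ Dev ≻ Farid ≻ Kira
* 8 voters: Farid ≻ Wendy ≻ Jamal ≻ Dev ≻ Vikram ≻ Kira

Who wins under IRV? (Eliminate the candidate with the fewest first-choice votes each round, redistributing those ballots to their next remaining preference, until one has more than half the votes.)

Round 1: Farid 15, Wendy 19, Jamal 11, Dev 10, Kira 11, Vikram 12. Dev eliminated.
Round 2: Farid 15, Wendy 19, Jamal 11, Kira 21, Vikram 12. Jamal eliminated.
Round 3: Farid 26, Wendy 19, Kira 21, Vikram 12. Vikram eliminated.
Round 4: Farid 38, Wendy 19, Kira 21. Wendy eliminated.
Round 5: Farid 57, Kira 21. Farid has a majority (≥40).

Farid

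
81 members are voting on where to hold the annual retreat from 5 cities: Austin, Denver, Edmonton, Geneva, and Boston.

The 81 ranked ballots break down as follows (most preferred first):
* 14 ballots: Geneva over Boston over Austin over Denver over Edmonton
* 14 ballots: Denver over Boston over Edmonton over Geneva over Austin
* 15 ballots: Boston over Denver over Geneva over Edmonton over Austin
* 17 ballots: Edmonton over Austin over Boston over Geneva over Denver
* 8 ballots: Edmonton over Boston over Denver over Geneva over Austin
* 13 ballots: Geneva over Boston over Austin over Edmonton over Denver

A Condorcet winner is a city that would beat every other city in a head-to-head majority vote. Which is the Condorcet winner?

Boston vs Austin: 64–17
Boston vs Denver: 67–14
Boston vs Edmonton: 56–25
Boston vs Geneva: 54–27
Boston beats every other city.

Boston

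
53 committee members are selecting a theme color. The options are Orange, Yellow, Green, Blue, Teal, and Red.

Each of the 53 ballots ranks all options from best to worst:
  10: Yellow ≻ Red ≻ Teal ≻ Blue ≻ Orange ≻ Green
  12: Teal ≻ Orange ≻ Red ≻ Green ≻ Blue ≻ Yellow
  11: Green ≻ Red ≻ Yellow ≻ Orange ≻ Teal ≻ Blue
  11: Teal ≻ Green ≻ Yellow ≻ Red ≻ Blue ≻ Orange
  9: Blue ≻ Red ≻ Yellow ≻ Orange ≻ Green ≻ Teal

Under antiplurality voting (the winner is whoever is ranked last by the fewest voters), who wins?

Last-place votes: Orange 11, Yellow 12, Green 10, Blue 11, Teal 9, Red 0.

Red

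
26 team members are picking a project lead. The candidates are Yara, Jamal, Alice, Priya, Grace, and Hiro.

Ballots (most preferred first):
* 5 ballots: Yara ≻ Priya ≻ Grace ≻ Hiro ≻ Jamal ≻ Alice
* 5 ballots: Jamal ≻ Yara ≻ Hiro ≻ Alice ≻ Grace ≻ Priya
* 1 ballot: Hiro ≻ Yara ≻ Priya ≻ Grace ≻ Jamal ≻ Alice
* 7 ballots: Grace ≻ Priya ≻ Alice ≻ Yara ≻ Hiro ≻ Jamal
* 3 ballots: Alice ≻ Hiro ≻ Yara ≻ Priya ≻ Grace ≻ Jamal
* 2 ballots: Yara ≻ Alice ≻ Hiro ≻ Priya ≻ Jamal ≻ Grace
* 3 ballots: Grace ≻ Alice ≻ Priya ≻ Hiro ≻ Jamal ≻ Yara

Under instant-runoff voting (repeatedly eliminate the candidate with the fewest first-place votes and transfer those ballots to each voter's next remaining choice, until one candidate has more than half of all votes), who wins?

Yara

Round 1: Yara 7, Jamal 5, Alice 3, Priya 0, Grace 10, Hiro 1. Priya eliminated.
Round 2: Yara 7, Jamal 5, Alice 3, Grace 10, Hiro 1. Hiro eliminated.
Round 3: Yara 8, Jamal 5, Alice 3, Grace 10. Alice eliminated.
Round 4: Yara 11, Jamal 5, Grace 10. Jamal eliminated.
Round 5: Yara 16, Grace 10. Yara has a majority (≥14).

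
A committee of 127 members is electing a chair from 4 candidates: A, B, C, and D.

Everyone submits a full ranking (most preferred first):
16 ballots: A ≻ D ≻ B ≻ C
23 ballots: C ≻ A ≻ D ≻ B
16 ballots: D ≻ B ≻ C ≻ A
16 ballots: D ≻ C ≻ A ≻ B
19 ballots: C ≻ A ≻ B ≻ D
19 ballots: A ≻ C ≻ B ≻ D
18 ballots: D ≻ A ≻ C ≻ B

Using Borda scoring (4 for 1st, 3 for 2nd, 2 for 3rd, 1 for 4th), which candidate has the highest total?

A

A: 16×4 + 23×3 + 16×1 + 16×2 + 19×3 + 19×4 + 18×3 = 368
B: 16×2 + 23×1 + 16×3 + 16×1 + 19×2 + 19×2 + 18×1 = 213
C: 16×1 + 23×4 + 16×2 + 16×3 + 19×4 + 19×3 + 18×2 = 357
D: 16×3 + 23×2 + 16×4 + 16×4 + 19×1 + 19×1 + 18×4 = 332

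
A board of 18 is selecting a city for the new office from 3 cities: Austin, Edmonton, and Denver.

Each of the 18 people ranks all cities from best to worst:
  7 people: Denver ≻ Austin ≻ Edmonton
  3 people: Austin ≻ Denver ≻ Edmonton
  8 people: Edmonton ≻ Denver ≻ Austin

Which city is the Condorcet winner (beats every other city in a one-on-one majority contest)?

Denver

Denver vs Austin: 15–3
Denver vs Edmonton: 10–8
Denver beats every other city.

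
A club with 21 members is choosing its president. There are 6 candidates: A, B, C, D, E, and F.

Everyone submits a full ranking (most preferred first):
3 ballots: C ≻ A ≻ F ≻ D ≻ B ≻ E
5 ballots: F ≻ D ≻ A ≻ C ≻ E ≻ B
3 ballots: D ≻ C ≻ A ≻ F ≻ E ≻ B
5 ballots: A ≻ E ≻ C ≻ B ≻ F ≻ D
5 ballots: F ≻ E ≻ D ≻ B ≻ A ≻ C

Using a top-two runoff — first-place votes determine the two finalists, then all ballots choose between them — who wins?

A

Round 1 first-place votes: A 5, B 0, C 3, D 3, E 0, F 10. F and A advance.
Runoff: F is ranked above A on 10 ballots, A above F on 11.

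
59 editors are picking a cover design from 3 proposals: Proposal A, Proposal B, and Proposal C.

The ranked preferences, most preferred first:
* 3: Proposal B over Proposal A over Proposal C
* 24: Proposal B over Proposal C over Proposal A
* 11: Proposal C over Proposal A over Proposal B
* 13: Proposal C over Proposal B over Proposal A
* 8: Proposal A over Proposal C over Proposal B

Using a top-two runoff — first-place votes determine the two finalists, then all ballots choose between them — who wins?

Proposal C

Round 1 first-place votes: Proposal A 8, Proposal B 27, Proposal C 24. Proposal B and Proposal C advance.
Runoff: Proposal B is ranked above Proposal C on 27 ballots, Proposal C above Proposal B on 32.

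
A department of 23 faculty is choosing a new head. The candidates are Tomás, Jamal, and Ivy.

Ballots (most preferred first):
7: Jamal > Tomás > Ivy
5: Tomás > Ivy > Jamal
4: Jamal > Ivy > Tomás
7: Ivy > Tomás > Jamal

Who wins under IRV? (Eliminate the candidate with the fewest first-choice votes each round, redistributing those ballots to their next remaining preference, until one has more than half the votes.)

Round 1: Tomás 5, Jamal 11, Ivy 7. Tomás eliminated.
Round 2: Jamal 11, Ivy 12. Ivy has a majority (≥12).

Ivy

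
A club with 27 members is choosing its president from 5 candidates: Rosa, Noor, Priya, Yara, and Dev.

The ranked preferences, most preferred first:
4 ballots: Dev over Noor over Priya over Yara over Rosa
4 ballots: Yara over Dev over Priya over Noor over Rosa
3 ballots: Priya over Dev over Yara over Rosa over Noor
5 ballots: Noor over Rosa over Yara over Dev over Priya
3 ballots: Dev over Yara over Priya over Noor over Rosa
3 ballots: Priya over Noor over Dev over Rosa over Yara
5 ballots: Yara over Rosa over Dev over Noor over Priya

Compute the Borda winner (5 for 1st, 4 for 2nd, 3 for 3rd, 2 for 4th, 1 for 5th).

Dev

Rosa: 4×1 + 4×1 + 3×2 + 5×4 + 3×1 + 3×2 + 5×4 = 63
Noor: 4×4 + 4×2 + 3×1 + 5×5 + 3×2 + 3×4 + 5×2 = 80
Priya: 4×3 + 4×3 + 3×5 + 5×1 + 3×3 + 3×5 + 5×1 = 73
Yara: 4×2 + 4×5 + 3×3 + 5×3 + 3×4 + 3×1 + 5×5 = 92
Dev: 4×5 + 4×4 + 3×4 + 5×2 + 3×5 + 3×3 + 5×3 = 97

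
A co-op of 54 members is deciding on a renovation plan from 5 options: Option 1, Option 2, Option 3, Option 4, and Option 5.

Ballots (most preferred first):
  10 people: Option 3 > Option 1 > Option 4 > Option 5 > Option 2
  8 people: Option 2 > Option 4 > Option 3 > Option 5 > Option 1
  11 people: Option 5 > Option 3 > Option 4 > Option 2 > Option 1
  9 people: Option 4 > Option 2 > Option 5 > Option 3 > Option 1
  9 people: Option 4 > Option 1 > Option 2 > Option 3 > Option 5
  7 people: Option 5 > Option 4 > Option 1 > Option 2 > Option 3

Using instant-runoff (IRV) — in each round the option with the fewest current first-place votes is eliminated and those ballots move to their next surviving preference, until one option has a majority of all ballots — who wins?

Option 4

Round 1: Option 1 0, Option 2 8, Option 3 10, Option 4 18, Option 5 18. Option 1 eliminated.
Round 2: Option 2 8, Option 3 10, Option 4 18, Option 5 18. Option 2 eliminated.
Round 3: Option 3 10, Option 4 26, Option 5 18. Option 3 eliminated.
Round 4: Option 4 36, Option 5 18. Option 4 has a majority (≥28).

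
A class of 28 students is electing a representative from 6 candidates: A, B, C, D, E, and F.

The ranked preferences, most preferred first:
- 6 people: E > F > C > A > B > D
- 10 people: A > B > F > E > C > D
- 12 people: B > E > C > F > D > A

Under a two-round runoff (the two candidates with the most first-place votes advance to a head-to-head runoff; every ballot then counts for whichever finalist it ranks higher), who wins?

Round 1 first-place votes: A 10, B 12, C 0, D 0, E 6, F 0. B and A advance.
Runoff: B is ranked above A on 12 ballots, A above B on 16.

A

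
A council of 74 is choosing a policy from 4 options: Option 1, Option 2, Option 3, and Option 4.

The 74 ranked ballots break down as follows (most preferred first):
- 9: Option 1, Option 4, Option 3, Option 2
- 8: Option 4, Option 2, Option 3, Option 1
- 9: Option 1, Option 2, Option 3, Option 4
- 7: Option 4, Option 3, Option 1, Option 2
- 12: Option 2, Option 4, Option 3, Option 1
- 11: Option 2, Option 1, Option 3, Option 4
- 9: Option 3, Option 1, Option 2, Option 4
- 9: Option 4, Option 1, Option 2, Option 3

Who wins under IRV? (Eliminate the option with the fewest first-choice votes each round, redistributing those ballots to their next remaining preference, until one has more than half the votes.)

Round 1: Option 1 18, Option 2 23, Option 3 9, Option 4 24. Option 3 eliminated.
Round 2: Option 1 27, Option 2 23, Option 4 24. Option 2 eliminated.
Round 3: Option 1 38, Option 4 36. Option 1 has a majority (≥38).

Option 1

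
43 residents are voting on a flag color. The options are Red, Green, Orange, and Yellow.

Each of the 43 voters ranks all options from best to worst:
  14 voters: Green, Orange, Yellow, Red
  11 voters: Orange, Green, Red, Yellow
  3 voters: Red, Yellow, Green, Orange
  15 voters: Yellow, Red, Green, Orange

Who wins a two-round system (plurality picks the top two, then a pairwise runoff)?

Green

Round 1 first-place votes: Red 3, Green 14, Orange 11, Yellow 15. Yellow and Green advance.
Runoff: Yellow is ranked above Green on 18 ballots, Green above Yellow on 25.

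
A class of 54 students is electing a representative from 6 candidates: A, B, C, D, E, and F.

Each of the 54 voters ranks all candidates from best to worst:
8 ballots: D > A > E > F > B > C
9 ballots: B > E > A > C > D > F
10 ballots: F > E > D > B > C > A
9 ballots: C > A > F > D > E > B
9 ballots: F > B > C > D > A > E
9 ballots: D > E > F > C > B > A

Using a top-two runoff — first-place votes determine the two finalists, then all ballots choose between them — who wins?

F

Round 1 first-place votes: A 0, B 9, C 9, D 17, E 0, F 19. F and D advance.
Runoff: F is ranked above D on 28 ballots, D above F on 26.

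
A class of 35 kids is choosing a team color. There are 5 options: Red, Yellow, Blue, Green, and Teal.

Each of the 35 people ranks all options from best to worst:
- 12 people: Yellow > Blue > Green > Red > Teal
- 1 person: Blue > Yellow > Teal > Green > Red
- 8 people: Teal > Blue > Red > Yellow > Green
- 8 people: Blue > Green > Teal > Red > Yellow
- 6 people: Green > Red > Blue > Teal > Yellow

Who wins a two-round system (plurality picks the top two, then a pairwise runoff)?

Blue

Round 1 first-place votes: Red 0, Yellow 12, Blue 9, Green 6, Teal 8. Yellow and Blue advance.
Runoff: Yellow is ranked above Blue on 12 ballots, Blue above Yellow on 23.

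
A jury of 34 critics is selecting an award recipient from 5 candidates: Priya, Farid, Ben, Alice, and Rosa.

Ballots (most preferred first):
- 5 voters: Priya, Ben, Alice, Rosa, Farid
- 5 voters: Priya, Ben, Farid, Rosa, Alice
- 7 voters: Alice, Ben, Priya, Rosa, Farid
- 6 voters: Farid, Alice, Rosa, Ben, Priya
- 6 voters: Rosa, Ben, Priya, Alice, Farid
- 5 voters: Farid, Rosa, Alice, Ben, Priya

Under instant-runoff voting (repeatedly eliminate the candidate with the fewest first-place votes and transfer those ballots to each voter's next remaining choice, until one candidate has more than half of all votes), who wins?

Priya

Round 1: Priya 10, Farid 11, Ben 0, Alice 7, Rosa 6. Ben eliminated.
Round 2: Priya 10, Farid 11, Alice 7, Rosa 6. Rosa eliminated.
Round 3: Priya 16, Farid 11, Alice 7. Alice eliminated.
Round 4: Priya 23, Farid 11. Priya has a majority (≥18).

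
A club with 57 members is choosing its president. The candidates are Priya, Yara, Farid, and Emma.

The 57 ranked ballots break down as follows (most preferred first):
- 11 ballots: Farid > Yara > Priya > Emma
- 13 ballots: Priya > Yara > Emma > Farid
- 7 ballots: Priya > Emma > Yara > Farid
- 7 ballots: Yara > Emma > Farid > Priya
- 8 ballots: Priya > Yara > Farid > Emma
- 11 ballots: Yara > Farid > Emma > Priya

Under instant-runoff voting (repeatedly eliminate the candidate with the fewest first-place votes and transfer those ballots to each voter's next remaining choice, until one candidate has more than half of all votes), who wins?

Yara

Round 1: Priya 28, Yara 18, Farid 11, Emma 0. Emma eliminated.
Round 2: Priya 28, Yara 18, Farid 11. Farid eliminated.
Round 3: Priya 28, Yara 29. Yara has a majority (≥29).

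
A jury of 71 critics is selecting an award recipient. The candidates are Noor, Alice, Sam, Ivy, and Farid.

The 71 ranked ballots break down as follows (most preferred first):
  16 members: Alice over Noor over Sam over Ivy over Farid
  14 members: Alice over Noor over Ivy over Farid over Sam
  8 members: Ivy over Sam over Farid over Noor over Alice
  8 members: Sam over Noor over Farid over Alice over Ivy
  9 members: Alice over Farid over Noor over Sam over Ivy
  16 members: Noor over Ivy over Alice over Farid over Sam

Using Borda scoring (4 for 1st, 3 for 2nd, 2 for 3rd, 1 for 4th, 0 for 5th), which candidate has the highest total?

Noor: 16×3 + 14×3 + 8×1 + 8×3 + 9×2 + 16×4 = 204
Alice: 16×4 + 14×4 + 8×0 + 8×1 + 9×4 + 16×2 = 196
Sam: 16×2 + 14×0 + 8×3 + 8×4 + 9×1 + 16×0 = 97
Ivy: 16×1 + 14×2 + 8×4 + 8×0 + 9×0 + 16×3 = 124
Farid: 16×0 + 14×1 + 8×2 + 8×2 + 9×3 + 16×1 = 89

Noor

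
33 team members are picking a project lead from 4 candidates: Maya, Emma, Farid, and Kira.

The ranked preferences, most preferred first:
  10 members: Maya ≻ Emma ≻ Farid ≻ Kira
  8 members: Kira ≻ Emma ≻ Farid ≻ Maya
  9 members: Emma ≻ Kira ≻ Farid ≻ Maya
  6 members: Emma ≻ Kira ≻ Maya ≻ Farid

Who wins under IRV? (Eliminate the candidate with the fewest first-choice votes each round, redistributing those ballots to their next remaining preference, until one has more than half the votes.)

Emma

Round 1: Maya 10, Emma 15, Farid 0, Kira 8. Farid eliminated.
Round 2: Maya 10, Emma 15, Kira 8. Kira eliminated.
Round 3: Maya 10, Emma 23. Emma has a majority (≥17).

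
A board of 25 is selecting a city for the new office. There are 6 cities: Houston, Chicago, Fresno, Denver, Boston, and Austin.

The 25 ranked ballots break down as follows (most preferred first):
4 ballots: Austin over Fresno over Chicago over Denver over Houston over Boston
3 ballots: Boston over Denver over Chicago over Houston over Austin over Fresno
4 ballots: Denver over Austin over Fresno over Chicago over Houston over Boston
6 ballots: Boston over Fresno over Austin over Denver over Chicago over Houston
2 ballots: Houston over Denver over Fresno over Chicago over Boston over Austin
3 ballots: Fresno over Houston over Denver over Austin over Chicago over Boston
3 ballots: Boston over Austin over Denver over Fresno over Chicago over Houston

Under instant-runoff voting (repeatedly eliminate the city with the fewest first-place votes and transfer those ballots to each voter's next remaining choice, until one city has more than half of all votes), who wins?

Round 1: Houston 2, Chicago 0, Fresno 3, Denver 4, Boston 12, Austin 4. Chicago eliminated.
Round 2: Houston 2, Fresno 3, Denver 4, Boston 12, Austin 4. Houston eliminated.
Round 3: Fresno 3, Denver 6, Boston 12, Austin 4. Fresno eliminated.
Round 4: Denver 9, Boston 12, Austin 4. Austin eliminated.
Round 5: Denver 13, Boston 12. Denver has a majority (≥13).

Denver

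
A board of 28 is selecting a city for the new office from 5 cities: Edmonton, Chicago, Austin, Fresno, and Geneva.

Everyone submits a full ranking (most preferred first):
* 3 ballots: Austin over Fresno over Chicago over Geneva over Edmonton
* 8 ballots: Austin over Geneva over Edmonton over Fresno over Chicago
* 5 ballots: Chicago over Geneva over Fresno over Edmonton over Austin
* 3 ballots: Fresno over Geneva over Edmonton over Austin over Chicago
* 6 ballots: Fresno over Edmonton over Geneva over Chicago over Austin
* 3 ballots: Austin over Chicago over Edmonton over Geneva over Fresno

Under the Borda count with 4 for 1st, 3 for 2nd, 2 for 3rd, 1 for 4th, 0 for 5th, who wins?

Edmonton: 3×0 + 8×2 + 5×1 + 3×2 + 6×3 + 3×2 = 51
Chicago: 3×2 + 8×0 + 5×4 + 3×0 + 6×1 + 3×3 = 41
Austin: 3×4 + 8×4 + 5×0 + 3×1 + 6×0 + 3×4 = 59
Fresno: 3×3 + 8×1 + 5×2 + 3×4 + 6×4 + 3×0 = 63
Geneva: 3×1 + 8×3 + 5×3 + 3×3 + 6×2 + 3×1 = 66

Geneva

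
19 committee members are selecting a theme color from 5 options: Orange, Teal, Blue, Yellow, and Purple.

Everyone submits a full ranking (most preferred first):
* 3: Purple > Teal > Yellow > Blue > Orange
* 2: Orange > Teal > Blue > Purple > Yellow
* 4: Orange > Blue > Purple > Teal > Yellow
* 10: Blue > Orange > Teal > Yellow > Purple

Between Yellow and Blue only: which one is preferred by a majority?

Yellow is ranked above Blue on 3 ballots; Blue above Yellow on 16.

Blue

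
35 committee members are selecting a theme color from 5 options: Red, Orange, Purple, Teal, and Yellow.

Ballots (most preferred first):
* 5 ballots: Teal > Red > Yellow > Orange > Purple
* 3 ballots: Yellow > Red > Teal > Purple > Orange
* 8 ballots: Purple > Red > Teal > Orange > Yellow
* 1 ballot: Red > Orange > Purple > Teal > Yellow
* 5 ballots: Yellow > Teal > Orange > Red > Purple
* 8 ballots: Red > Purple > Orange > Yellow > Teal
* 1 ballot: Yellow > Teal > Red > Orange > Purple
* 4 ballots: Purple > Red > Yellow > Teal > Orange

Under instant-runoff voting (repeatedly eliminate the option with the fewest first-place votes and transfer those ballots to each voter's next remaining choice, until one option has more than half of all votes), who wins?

Red

Round 1: Red 9, Orange 0, Purple 12, Teal 5, Yellow 9. Orange eliminated.
Round 2: Red 9, Purple 12, Teal 5, Yellow 9. Teal eliminated.
Round 3: Red 14, Purple 12, Yellow 9. Yellow eliminated.
Round 4: Red 23, Purple 12. Red has a majority (≥18).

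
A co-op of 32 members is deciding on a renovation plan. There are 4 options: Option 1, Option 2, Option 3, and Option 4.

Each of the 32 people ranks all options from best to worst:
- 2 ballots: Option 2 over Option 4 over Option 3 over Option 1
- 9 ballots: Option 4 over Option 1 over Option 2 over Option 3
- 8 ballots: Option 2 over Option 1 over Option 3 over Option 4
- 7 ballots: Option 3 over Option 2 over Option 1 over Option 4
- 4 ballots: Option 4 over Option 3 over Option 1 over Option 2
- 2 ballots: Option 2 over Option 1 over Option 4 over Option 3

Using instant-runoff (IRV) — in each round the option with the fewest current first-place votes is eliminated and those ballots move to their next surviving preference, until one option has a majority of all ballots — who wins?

Option 2

Round 1: Option 1 0, Option 2 12, Option 3 7, Option 4 13. Option 1 eliminated.
Round 2: Option 2 12, Option 3 7, Option 4 13. Option 3 eliminated.
Round 3: Option 2 19, Option 4 13. Option 2 has a majority (≥17).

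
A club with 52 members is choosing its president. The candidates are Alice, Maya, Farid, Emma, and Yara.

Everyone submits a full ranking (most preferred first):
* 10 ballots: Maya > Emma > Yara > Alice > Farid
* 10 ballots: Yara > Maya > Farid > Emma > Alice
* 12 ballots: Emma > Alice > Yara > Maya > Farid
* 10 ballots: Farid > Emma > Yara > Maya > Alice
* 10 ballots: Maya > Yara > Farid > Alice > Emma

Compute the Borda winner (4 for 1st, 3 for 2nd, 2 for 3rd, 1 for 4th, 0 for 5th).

Alice: 10×1 + 10×0 + 12×3 + 10×0 + 10×1 = 56
Maya: 10×4 + 10×3 + 12×1 + 10×1 + 10×4 = 132
Farid: 10×0 + 10×2 + 12×0 + 10×4 + 10×2 = 80
Emma: 10×3 + 10×1 + 12×4 + 10×3 + 10×0 = 118
Yara: 10×2 + 10×4 + 12×2 + 10×2 + 10×3 = 134

Yara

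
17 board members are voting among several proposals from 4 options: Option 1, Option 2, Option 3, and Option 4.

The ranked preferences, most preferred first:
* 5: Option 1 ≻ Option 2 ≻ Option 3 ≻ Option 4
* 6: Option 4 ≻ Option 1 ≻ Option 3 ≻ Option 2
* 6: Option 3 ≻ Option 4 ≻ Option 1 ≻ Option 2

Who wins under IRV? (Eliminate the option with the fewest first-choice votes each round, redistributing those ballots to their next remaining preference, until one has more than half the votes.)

Option 3

Round 1: Option 1 5, Option 2 0, Option 3 6, Option 4 6. Option 2 eliminated.
Round 2: Option 1 5, Option 3 6, Option 4 6. Option 1 eliminated.
Round 3: Option 3 11, Option 4 6. Option 3 has a majority (≥9).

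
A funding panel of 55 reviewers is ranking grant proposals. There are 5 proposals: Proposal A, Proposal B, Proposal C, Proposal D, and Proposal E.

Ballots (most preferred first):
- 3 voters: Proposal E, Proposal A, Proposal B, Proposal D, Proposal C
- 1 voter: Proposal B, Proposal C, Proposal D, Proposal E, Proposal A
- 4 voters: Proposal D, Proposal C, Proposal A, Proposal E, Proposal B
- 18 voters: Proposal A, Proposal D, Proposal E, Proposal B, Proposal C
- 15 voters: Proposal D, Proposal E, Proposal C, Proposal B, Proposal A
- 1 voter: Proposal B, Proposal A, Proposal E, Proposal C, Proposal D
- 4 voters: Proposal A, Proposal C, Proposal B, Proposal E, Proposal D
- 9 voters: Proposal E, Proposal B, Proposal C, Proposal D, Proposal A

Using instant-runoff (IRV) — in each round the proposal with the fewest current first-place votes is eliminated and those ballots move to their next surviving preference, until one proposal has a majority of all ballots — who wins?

Proposal D

Round 1: Proposal A 22, Proposal B 2, Proposal C 0, Proposal D 19, Proposal E 12. Proposal C eliminated.
Round 2: Proposal A 22, Proposal B 2, Proposal D 19, Proposal E 12. Proposal B eliminated.
Round 3: Proposal A 23, Proposal D 20, Proposal E 12. Proposal E eliminated.
Round 4: Proposal A 26, Proposal D 29. Proposal D has a majority (≥28).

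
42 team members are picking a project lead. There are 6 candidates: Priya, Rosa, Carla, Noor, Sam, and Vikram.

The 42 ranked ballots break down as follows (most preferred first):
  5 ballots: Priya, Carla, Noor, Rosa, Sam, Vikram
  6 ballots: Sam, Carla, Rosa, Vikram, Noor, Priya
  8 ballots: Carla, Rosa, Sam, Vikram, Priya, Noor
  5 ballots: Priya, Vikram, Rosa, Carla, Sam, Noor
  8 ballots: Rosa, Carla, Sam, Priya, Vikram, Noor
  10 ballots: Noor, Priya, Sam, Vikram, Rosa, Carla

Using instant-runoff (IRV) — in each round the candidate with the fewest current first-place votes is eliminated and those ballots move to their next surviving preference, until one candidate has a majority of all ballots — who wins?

Carla

Round 1: Priya 10, Rosa 8, Carla 8, Noor 10, Sam 6, Vikram 0. Vikram eliminated.
Round 2: Priya 10, Rosa 8, Carla 8, Noor 10, Sam 6. Sam eliminated.
Round 3: Priya 10, Rosa 8, Carla 14, Noor 10. Rosa eliminated.
Round 4: Priya 10, Carla 22, Noor 10. Carla has a majority (≥22).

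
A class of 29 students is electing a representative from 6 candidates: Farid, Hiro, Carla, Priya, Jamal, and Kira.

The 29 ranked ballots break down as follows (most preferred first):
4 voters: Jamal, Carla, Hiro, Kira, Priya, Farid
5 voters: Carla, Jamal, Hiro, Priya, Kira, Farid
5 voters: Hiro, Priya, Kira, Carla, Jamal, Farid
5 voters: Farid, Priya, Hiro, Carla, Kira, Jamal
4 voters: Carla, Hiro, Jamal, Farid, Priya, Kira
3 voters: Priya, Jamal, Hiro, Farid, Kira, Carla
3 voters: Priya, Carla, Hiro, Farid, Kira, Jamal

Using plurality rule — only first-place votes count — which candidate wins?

Carla

First-place votes: Farid 5, Hiro 5, Carla 9, Priya 6, Jamal 4, Kira 0.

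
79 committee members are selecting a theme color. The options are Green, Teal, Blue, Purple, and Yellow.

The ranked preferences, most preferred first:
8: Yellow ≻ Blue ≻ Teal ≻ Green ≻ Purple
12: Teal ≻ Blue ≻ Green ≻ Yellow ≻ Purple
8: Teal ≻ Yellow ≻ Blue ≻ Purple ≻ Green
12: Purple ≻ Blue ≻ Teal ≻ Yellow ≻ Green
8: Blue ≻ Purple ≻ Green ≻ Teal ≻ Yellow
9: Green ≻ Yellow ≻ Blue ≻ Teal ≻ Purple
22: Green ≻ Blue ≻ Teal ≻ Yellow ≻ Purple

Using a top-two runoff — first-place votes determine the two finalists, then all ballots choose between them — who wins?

Teal

Round 1 first-place votes: Green 31, Teal 20, Blue 8, Purple 12, Yellow 8. Green and Teal advance.
Runoff: Green is ranked above Teal on 39 ballots, Teal above Green on 40.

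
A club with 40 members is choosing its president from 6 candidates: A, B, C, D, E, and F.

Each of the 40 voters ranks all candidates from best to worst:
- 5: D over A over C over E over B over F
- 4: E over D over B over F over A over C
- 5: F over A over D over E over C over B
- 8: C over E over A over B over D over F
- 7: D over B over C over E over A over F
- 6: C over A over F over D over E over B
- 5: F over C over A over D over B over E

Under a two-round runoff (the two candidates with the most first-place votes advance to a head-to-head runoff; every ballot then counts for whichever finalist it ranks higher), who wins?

D

Round 1 first-place votes: A 0, B 0, C 14, D 12, E 4, F 10. C and D advance.
Runoff: C is ranked above D on 19 ballots, D above C on 21.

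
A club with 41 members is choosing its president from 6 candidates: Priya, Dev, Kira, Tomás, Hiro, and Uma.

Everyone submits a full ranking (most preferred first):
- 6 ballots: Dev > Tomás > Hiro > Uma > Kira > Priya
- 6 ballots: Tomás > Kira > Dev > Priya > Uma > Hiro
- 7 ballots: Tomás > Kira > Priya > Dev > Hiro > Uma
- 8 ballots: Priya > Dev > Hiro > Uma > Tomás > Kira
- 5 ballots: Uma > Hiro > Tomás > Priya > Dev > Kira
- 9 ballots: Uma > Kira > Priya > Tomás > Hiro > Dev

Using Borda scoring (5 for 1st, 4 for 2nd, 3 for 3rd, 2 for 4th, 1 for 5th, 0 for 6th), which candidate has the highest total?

Priya: 6×0 + 6×2 + 7×3 + 8×5 + 5×2 + 9×3 = 110
Dev: 6×5 + 6×3 + 7×2 + 8×4 + 5×1 + 9×0 = 99
Kira: 6×1 + 6×4 + 7×4 + 8×0 + 5×0 + 9×4 = 94
Tomás: 6×4 + 6×5 + 7×5 + 8×1 + 5×3 + 9×2 = 130
Hiro: 6×3 + 6×0 + 7×1 + 8×3 + 5×4 + 9×1 = 78
Uma: 6×2 + 6×1 + 7×0 + 8×2 + 5×5 + 9×5 = 104

Tomás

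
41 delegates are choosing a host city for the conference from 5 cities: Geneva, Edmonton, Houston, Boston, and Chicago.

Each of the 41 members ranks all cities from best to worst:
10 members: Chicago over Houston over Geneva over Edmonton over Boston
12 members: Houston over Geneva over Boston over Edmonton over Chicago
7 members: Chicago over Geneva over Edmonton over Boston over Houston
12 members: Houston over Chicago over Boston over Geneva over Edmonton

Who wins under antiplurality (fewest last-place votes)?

Last-place votes: Geneva 0, Edmonton 12, Houston 7, Boston 10, Chicago 12.

Geneva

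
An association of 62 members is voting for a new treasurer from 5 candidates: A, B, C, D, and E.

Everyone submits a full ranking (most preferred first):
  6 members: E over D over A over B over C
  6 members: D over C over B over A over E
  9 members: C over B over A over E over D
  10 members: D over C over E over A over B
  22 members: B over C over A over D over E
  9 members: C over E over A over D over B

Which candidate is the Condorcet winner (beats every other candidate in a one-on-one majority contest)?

C

C vs A: 56–6
C vs B: 34–28
C vs D: 40–22
C vs E: 56–6
C beats every other candidate.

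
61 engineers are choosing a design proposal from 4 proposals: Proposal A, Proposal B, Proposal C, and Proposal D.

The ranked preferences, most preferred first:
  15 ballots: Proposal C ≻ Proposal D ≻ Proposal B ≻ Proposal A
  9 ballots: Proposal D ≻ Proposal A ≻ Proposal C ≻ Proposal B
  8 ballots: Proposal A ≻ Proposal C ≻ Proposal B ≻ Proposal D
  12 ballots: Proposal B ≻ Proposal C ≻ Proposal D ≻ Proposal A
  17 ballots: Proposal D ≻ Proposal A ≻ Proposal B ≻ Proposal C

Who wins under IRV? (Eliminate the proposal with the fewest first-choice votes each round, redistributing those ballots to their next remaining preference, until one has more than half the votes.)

Round 1: Proposal A 8, Proposal B 12, Proposal C 15, Proposal D 26. Proposal A eliminated.
Round 2: Proposal B 12, Proposal C 23, Proposal D 26. Proposal B eliminated.
Round 3: Proposal C 35, Proposal D 26. Proposal C has a majority (≥31).

Proposal C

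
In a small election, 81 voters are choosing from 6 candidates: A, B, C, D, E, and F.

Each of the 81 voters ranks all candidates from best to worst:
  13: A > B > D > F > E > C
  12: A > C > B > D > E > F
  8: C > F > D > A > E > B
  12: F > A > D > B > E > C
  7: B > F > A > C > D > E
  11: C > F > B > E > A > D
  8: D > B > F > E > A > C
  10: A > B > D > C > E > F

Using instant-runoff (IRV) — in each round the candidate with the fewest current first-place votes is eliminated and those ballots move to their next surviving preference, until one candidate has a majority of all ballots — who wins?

F

Round 1: A 35, B 7, C 19, D 8, E 0, F 12. E eliminated.
Round 2: A 35, B 7, C 19, D 8, F 12. B eliminated.
Round 3: A 35, C 19, D 8, F 19. D eliminated.
Round 4: A 35, C 19, F 27. C eliminated.
Round 5: A 35, F 46. F has a majority (≥41).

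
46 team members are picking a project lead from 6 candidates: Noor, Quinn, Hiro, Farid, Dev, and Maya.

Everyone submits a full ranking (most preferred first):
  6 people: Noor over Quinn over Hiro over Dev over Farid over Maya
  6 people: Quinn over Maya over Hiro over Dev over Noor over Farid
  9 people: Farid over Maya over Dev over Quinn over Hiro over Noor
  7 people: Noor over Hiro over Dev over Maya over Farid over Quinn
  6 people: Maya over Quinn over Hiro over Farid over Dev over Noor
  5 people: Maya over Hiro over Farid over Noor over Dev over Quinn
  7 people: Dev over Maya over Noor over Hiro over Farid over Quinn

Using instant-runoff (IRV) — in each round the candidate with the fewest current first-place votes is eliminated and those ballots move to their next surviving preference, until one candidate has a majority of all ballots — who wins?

Round 1: Noor 13, Quinn 6, Hiro 0, Farid 9, Dev 7, Maya 11. Hiro eliminated.
Round 2: Noor 13, Quinn 6, Farid 9, Dev 7, Maya 11. Quinn eliminated.
Round 3: Noor 13, Farid 9, Dev 7, Maya 17. Dev eliminated.
Round 4: Noor 13, Farid 9, Maya 24. Maya has a majority (≥24).

Maya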